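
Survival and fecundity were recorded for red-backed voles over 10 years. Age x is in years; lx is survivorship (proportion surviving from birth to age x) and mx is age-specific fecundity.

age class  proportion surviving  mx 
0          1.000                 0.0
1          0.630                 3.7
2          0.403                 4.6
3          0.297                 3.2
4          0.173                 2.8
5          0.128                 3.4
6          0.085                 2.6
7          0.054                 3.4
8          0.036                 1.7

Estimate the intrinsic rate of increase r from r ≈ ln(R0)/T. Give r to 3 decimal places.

0.759

R0 = Σ lx·mx = 0 + 2.331 + 1.8538 + 0.9504 + 0.4844 + 0.4352 + 0.221 + 0.1836 + 0.0612 = 6.5206
Σ x·lx·mx = 16.1042; T = 16.1042/6.5206 = 2.46974…
r ≈ ln(R0)/T = ln(6.5206)/2.46974… = 0.75917… → 0.759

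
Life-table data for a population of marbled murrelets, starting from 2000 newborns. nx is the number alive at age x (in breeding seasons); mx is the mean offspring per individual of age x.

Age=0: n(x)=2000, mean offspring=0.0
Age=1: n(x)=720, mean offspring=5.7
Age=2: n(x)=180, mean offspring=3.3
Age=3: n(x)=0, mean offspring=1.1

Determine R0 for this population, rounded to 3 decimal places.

2.349

lx = nx/n0 = nx/2000: 1, 0.36, 0.09, 0
lx·mx by age: 0, 2.052, 0.297, 0
R0 = Σ lx·mx = 2.349 → 2.349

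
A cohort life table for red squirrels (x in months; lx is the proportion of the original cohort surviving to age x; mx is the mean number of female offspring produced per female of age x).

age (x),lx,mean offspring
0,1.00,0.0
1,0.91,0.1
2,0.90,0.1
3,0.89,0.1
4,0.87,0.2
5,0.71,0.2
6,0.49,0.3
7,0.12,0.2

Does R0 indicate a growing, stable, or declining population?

R0 = Σ lx·mx = 0 + 0.091 + 0.09 + 0.089 + 0.174 + 0.142 + 0.147 + 0.024 = 0.757
R0 < 1, so the population is declining.

declining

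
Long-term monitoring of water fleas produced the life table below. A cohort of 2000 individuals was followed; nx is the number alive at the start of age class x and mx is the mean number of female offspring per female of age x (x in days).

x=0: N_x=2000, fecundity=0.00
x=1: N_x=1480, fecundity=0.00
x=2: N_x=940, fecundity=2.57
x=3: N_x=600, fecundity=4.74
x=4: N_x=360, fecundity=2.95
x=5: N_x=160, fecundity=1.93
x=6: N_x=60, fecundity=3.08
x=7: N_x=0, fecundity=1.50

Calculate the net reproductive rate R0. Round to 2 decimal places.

3.41

lx = nx/n0 = nx/2000: 1, 0.74, 0.47, 0.3, 0.18, 0.08, 0.03, 0
lx·mx by age: 0, 0, 1.2079, 1.422, 0.531, 0.1544, 0.0924, 0
R0 = Σ lx·mx = 3.4077 → 3.41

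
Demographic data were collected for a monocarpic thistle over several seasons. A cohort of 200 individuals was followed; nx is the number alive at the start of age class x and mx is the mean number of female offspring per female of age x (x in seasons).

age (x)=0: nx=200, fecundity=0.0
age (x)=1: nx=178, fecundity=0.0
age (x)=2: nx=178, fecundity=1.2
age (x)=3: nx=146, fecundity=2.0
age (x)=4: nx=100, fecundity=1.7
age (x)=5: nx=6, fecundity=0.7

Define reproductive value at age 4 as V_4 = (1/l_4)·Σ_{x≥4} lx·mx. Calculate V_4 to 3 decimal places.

lx = nx/n0 = nx/200: 1, 0.89, 0.89, 0.73, 0.5, 0.03
lx·mx for x ≥ 4: 0.85, 0.021 → sum = 0.871
V_4 = 0.871 / l_4 = 0.871 / 0.5 = 1.742 → 1.742

1.742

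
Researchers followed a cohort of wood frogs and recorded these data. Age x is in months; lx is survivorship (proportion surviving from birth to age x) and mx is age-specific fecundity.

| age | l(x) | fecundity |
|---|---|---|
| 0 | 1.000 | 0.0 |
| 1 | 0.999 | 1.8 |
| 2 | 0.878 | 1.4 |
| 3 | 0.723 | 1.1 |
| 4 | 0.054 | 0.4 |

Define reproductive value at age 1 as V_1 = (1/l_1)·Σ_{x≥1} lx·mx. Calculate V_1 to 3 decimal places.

lx·mx for x ≥ 1: 1.7982, 1.2292, 0.7953, 0.0216 → sum = 3.8443
V_1 = 3.8443 / l_1 = 3.8443 / 0.999 = 3.848148… → 3.848

3.848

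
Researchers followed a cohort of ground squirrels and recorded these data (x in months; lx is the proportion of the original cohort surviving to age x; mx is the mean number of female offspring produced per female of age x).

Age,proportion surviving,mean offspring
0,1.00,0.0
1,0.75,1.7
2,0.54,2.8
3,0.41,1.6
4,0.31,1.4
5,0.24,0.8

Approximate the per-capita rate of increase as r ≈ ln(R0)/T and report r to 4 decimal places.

0.6371

R0 = Σ lx·mx = 0 + 1.275 + 1.512 + 0.656 + 0.434 + 0.192 = 4.069
Σ x·lx·mx = 8.963; T = 8.963/4.069 = 2.20275…
r ≈ ln(R0)/T = ln(4.069)/2.20275… = 0.637111… → 0.6371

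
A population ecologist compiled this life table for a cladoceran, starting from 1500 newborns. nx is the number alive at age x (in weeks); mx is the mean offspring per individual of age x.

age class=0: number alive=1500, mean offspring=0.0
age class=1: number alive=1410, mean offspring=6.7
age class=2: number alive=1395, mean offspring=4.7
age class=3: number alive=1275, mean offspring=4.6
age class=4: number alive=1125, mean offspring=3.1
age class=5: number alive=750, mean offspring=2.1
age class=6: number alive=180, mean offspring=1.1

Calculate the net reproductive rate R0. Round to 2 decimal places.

18.09

lx = nx/n0 = nx/1500: 1, 0.94, 0.93, 0.85, 0.75, 0.5, 0.12
lx·mx by age: 0, 6.298, 4.371, 3.91, 2.325, 1.05, 0.132
R0 = Σ lx·mx = 18.086 → 18.09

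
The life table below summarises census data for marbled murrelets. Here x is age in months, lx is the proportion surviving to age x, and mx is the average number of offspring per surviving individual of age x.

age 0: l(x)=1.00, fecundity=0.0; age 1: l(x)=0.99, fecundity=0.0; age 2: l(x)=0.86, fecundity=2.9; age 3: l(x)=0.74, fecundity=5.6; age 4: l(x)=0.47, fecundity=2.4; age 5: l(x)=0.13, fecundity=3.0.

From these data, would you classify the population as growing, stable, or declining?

growing

R0 = Σ lx·mx = 0 + 0 + 2.494 + 4.144 + 1.128 + 0.39 = 8.156
R0 > 1, so the population is growing.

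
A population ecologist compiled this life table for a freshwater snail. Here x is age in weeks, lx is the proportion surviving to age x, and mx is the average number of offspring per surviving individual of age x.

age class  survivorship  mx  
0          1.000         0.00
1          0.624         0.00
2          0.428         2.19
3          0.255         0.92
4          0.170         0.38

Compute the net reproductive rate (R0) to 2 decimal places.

lx·mx by age: 0, 0, 0.93732, 0.2346, 0.0646
R0 = Σ lx·mx = 1.23652 → 1.24

1.24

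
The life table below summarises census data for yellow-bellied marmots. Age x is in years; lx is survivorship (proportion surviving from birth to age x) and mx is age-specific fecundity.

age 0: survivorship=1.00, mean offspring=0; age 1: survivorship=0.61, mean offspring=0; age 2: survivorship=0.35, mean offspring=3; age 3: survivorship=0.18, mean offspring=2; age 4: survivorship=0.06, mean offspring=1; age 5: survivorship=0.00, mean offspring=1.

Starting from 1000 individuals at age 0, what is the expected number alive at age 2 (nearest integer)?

350

Expected survivors = N0 · l_2 = 1000 × 0.35 = 350 → 350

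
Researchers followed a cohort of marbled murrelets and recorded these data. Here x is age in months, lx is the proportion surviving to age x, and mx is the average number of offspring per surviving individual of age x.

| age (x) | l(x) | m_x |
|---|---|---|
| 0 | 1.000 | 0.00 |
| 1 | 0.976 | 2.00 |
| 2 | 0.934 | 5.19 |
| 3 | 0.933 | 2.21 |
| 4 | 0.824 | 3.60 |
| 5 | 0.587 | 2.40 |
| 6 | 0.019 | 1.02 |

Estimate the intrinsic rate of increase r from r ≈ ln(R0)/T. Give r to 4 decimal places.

0.9295

R0 = Σ lx·mx = 0 + 1.952 + 4.84746 + 2.06193 + 2.9664 + 1.4088 + 0.01938 = 13.25597
Σ x·lx·mx = 36.85859; T = 36.85859/13.25597 = 2.78053…
r ≈ ln(R0)/T = ln(13.25597)/2.78053… = 0.929481… → 0.9295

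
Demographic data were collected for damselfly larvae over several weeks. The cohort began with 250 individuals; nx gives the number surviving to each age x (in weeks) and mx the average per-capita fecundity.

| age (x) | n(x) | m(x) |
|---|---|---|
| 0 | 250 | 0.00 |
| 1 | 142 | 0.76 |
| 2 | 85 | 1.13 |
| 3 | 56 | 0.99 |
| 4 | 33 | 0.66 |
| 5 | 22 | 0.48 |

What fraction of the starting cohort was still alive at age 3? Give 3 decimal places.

0.224

l_3 = n_3/n_0 = 56/250 = 0.224 → 0.224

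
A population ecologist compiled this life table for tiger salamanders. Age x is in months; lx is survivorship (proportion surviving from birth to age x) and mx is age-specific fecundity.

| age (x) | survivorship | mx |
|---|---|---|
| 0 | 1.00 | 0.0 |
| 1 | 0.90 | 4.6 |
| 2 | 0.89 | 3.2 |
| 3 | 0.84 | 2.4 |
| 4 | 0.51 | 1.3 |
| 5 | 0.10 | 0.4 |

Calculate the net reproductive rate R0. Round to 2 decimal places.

9.71

lx·mx by age: 0, 4.14, 2.848, 2.016, 0.663, 0.04
R0 = Σ lx·mx = 9.707 → 9.71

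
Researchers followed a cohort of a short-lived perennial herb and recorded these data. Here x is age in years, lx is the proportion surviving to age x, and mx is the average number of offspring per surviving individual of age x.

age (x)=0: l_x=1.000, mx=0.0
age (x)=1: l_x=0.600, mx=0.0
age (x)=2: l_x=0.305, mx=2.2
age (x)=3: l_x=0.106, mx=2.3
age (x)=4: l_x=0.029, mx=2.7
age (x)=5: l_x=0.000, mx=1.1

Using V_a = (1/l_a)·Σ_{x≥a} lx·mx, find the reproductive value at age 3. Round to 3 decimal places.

3.039

lx·mx for x ≥ 3: 0.2438, 0.0783, 0 → sum = 0.3221
V_3 = 0.3221 / l_3 = 0.3221 / 0.106 = 3.038679… → 3.039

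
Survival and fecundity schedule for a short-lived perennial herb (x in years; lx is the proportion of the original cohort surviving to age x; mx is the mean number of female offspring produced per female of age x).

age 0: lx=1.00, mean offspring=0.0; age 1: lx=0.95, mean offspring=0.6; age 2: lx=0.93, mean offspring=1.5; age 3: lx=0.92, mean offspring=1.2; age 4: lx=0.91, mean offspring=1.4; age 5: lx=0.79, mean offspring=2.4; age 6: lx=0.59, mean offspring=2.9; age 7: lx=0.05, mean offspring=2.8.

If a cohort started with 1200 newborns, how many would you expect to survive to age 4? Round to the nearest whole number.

1092

Expected survivors = N0 · l_4 = 1200 × 0.91 = 1092 → 1092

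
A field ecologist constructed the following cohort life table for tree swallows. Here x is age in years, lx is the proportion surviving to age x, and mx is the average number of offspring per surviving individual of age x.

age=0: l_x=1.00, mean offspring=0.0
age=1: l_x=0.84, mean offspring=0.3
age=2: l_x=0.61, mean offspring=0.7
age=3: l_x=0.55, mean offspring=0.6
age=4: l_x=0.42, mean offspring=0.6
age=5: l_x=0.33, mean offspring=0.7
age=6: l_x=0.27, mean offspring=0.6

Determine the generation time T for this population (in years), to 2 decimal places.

lx·mx: 0, 0.252, 0.427, 0.33, 0.252, 0.231, 0.162 → R0 = 1.654
x·lx·mx: 0, 0.252, 0.854, 0.99, 1.008, 1.155, 0.972 → Σ = 5.231
T = 5.231 / 1.654 = 3.162636… → 3.16

3.16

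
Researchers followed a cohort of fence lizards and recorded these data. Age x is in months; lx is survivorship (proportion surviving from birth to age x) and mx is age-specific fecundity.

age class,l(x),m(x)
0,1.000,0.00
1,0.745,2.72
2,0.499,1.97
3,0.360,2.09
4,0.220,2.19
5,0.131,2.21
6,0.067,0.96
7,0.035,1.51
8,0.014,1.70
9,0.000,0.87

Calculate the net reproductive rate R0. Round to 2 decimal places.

lx·mx by age: 0, 2.0264, 0.98303, 0.7524, 0.4818, 0.28951, 0.06432, 0.05285, 0.0238, 0
R0 = Σ lx·mx = 4.67411 → 4.67

4.67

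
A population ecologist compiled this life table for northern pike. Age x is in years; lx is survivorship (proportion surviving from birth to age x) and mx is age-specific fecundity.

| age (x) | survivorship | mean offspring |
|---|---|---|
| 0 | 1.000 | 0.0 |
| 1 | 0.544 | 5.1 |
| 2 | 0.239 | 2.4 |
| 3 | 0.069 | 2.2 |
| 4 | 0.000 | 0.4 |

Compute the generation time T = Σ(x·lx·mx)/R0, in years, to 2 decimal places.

lx·mx: 0, 2.7744, 0.5736, 0.1518, 0 → R0 = 3.4998
x·lx·mx: 0, 2.7744, 1.1472, 0.4554, 0 → Σ = 4.377
T = 4.377 / 3.4998 = 1.250643… → 1.25

1.25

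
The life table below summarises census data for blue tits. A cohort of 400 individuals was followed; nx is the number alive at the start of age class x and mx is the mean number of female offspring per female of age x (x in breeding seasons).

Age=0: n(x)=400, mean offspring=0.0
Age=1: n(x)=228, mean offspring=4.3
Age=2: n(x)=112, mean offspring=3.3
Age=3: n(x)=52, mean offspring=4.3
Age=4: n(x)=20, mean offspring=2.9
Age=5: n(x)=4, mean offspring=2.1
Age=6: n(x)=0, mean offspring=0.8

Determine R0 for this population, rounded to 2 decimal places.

lx = nx/n0 = nx/400: 1, 0.57, 0.28, 0.13, 0.05, 0.01, 0
lx·mx by age: 0, 2.451, 0.924, 0.559, 0.145, 0.021, 0
R0 = Σ lx·mx = 4.1 → 4.10

4.10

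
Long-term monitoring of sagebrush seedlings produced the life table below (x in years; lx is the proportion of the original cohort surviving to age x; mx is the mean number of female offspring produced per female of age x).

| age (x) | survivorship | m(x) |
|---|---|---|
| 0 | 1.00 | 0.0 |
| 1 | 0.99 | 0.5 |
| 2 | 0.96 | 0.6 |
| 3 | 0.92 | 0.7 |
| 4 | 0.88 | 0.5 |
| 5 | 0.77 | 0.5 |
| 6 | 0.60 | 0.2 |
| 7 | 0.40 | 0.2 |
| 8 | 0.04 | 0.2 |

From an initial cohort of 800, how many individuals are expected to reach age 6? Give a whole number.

480

Expected survivors = N0 · l_6 = 800 × 0.60 = 480 → 480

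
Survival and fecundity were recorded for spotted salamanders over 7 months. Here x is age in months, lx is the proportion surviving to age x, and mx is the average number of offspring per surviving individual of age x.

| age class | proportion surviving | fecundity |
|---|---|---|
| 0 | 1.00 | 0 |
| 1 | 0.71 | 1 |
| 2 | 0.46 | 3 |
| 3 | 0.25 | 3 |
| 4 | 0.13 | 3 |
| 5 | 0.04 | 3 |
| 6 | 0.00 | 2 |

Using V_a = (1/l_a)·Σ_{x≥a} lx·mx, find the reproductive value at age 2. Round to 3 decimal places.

lx·mx for x ≥ 2: 1.38, 0.75, 0.39, 0.12, 0 → sum = 2.64
V_2 = 2.64 / l_2 = 2.64 / 0.46 = 5.73913… → 5.739

5.739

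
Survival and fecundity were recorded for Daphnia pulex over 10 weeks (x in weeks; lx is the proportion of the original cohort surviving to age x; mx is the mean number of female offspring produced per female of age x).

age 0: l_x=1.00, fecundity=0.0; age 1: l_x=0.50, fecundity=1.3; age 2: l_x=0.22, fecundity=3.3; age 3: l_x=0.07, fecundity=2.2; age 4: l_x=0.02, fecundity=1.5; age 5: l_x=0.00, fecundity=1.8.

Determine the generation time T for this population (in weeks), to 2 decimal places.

1.72

lx·mx: 0, 0.65, 0.726, 0.154, 0.03, 0 → R0 = 1.56
x·lx·mx: 0, 0.65, 1.452, 0.462, 0.12, 0 → Σ = 2.684
T = 2.684 / 1.56 = 1.720513… → 1.72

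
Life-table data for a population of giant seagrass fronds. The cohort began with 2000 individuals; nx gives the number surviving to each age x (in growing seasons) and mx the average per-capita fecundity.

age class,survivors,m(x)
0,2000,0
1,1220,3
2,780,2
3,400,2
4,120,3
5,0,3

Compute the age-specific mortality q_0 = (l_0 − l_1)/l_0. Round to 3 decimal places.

lx = nx/n0 = nx/2000: 1, 0.61, 0.39, 0.2, 0.06, 0
q_0 = (l_0 − l_1) / l_0 = (1 − 0.61) / 1
     = 0.39 / 1 = 0.39 → 0.390

0.390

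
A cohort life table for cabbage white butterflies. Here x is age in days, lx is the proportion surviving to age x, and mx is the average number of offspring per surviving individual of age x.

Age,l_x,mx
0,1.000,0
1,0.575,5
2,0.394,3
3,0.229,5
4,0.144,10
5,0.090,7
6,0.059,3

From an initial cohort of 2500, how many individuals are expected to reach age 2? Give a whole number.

985

Expected survivors = N0 · l_2 = 2500 × 0.394 = 985 → 985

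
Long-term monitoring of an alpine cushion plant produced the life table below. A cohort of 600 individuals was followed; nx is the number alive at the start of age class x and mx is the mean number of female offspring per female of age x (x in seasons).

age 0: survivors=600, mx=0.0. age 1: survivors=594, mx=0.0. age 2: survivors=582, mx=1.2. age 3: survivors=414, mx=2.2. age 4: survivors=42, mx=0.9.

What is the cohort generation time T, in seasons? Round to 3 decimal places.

lx = nx/n0 = nx/600: 1, 0.99, 0.97, 0.69, 0.07
lx·mx: 0, 0, 1.164, 1.518, 0.063 → R0 = 2.745
x·lx·mx: 0, 0, 2.328, 4.554, 0.252 → Σ = 7.134
T = 7.134 / 2.745 = 2.598907… → 2.599

2.599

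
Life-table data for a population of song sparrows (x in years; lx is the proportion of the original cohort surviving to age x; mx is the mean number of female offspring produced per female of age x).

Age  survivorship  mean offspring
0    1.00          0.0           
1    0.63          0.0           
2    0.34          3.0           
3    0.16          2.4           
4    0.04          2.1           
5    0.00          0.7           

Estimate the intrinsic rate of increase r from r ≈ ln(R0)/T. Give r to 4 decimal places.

0.1676

R0 = Σ lx·mx = 0 + 0 + 1.02 + 0.384 + 0.084 + 0 = 1.488
Σ x·lx·mx = 3.528; T = 3.528/1.488 = 2.37097…
r ≈ ln(R0)/T = ln(1.488)/2.37097… = 0.167625… → 0.1676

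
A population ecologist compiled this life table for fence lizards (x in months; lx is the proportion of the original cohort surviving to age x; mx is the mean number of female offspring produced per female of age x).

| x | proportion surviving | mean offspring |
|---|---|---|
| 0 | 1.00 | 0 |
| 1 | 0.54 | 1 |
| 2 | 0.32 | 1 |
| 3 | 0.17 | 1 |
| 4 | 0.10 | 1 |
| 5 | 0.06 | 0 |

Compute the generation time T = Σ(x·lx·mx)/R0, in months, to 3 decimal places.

1.850

lx·mx: 0, 0.54, 0.32, 0.17, 0.1, 0 → R0 = 1.13
x·lx·mx: 0, 0.54, 0.64, 0.51, 0.4, 0 → Σ = 2.09
T = 2.09 / 1.13 = 1.849558… → 1.850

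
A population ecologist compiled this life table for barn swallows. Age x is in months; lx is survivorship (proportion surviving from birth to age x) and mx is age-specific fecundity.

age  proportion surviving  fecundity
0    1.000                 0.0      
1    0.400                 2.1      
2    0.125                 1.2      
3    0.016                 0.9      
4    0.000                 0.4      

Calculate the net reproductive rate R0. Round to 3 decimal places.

lx·mx by age: 0, 0.84, 0.15, 0.0144, 0
R0 = Σ lx·mx = 1.0044 → 1.004

1.004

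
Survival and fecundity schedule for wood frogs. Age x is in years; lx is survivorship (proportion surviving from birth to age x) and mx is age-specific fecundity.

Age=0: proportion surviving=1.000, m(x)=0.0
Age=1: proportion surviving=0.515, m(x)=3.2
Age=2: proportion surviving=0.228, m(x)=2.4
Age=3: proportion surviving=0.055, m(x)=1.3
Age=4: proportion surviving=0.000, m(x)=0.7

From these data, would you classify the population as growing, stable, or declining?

R0 = Σ lx·mx = 0 + 1.648 + 0.5472 + 0.0715 + 0 = 2.2667
R0 > 1, so the population is growing.

growing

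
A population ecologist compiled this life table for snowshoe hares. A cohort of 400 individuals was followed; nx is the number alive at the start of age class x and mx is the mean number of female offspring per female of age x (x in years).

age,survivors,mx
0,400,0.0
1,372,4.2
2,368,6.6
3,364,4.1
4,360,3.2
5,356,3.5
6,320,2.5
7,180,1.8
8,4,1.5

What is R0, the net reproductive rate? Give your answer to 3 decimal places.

22.529

lx = nx/n0 = nx/400: 1, 0.93, 0.92, 0.91, 0.9, 0.89, 0.8, 0.45, 0.01
lx·mx by age: 0, 3.906, 6.072, 3.731, 2.88, 3.115, 2, 0.81, 0.015
R0 = Σ lx·mx = 22.529 → 22.529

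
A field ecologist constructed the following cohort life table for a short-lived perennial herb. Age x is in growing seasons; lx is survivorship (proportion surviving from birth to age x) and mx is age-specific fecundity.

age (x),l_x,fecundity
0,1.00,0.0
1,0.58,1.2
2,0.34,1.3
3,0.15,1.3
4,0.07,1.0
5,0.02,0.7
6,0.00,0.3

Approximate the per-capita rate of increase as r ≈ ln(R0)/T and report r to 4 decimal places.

0.1964

R0 = Σ lx·mx = 0 + 0.696 + 0.442 + 0.195 + 0.07 + 0.014 + 0 = 1.417
Σ x·lx·mx = 2.515; T = 2.515/1.417 = 1.77488…
r ≈ ln(R0)/T = ln(1.417)/1.77488… = 0.196375… → 0.1964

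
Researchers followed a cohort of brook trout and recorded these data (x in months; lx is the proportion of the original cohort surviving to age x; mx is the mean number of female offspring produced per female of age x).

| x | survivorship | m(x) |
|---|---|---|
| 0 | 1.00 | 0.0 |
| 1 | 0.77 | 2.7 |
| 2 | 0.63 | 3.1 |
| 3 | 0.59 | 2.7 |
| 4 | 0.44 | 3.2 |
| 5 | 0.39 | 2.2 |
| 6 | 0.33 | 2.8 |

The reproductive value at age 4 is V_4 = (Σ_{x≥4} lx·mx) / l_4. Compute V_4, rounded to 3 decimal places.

lx·mx for x ≥ 4: 1.408, 0.858, 0.924 → sum = 3.19
V_4 = 3.19 / l_4 = 3.19 / 0.44 = 7.25 → 7.250

7.250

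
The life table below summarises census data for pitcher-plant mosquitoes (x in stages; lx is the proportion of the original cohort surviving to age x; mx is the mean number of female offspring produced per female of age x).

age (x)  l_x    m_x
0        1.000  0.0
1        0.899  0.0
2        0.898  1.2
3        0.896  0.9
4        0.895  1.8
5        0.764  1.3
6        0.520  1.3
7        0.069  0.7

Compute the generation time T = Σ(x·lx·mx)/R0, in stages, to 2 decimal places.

lx·mx: 0, 0, 1.0776, 0.8064, 1.611, 0.9932, 0.676, 0.0483 → R0 = 5.2125
x·lx·mx: 0, 0, 2.1552, 2.4192, 6.444, 4.966, 4.056, 0.3381 → Σ = 20.3785
T = 20.3785 / 5.2125 = 3.909544… → 3.91

3.91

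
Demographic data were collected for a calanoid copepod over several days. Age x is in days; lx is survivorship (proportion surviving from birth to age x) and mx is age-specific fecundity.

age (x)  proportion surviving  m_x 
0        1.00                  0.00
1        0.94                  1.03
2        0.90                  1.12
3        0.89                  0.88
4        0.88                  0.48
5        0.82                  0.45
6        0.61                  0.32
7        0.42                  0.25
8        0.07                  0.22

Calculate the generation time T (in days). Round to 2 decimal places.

2.82

lx·mx: 0, 0.9682, 1.008, 0.7832, 0.4224, 0.369, 0.1952, 0.105, 0.0154 → R0 = 3.8664
x·lx·mx: 0, 0.9682, 2.016, 2.3496, 1.6896, 1.845, 1.1712, 0.735, 0.1232 → Σ = 10.8978
T = 10.8978 / 3.8664 = 2.818591… → 2.82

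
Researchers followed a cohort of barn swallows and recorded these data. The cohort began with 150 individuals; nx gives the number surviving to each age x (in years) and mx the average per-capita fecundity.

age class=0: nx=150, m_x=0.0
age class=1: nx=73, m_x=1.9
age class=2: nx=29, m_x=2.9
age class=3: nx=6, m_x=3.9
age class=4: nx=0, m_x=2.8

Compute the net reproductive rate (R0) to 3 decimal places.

1.641

lx = nx/n0 = nx/150: 1, 0.48667…, 0.19333…, 0.04, 0
lx·mx by age: 0, 0.924667…, 0.560667…, 0.156, 0
R0 = Σ lx·mx = 1.641333… → 1.641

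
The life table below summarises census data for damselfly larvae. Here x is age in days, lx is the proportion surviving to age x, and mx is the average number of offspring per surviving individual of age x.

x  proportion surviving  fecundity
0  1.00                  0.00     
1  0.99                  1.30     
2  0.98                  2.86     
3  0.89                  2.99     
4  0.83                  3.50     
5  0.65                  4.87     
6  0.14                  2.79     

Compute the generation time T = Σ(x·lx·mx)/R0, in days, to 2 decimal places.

3.38

lx·mx: 0, 1.287, 2.8028, 2.6611, 2.905, 3.1655, 0.3906 → R0 = 13.212
x·lx·mx: 0, 1.287, 5.6056, 7.9833, 11.62, 15.8275, 2.3436 → Σ = 44.667
T = 44.667 / 13.212 = 3.38079… → 3.38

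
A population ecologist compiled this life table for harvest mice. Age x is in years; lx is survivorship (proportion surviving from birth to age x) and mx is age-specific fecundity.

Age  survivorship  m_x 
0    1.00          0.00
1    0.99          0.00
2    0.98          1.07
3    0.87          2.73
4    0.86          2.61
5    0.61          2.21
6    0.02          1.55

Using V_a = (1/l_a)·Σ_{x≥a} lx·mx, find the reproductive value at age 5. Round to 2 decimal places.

lx·mx for x ≥ 5: 1.3481, 0.031 → sum = 1.3791
V_5 = 1.3791 / l_5 = 1.3791 / 0.61 = 2.26082… → 2.26

2.26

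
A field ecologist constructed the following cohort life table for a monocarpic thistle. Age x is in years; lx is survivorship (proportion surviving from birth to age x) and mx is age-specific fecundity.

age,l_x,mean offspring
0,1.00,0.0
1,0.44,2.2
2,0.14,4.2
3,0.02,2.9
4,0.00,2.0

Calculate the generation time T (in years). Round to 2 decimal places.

1.44

lx·mx: 0, 0.968, 0.588, 0.058, 0 → R0 = 1.614
x·lx·mx: 0, 0.968, 1.176, 0.174, 0 → Σ = 2.318
T = 2.318 / 1.614 = 1.436183… → 1.44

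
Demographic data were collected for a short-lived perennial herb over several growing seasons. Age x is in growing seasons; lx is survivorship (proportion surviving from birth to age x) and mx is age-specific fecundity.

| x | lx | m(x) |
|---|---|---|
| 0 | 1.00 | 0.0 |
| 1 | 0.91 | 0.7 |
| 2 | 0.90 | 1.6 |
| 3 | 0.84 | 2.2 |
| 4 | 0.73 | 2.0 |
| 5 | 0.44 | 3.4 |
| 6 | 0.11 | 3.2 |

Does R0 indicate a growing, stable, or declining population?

growing

R0 = Σ lx·mx = 0 + 0.637 + 1.44 + 1.848 + 1.46 + 1.496 + 0.352 = 7.233
R0 > 1, so the population is growing.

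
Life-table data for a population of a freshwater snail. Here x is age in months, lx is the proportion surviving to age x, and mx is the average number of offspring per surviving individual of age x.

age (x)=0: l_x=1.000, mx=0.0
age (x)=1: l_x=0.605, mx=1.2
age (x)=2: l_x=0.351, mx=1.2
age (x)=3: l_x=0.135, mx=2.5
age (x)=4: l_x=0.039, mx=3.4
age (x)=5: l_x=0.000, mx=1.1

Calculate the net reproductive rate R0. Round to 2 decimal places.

lx·mx by age: 0, 0.726, 0.4212, 0.3375, 0.1326, 0
R0 = Σ lx·mx = 1.6173 → 1.62

1.62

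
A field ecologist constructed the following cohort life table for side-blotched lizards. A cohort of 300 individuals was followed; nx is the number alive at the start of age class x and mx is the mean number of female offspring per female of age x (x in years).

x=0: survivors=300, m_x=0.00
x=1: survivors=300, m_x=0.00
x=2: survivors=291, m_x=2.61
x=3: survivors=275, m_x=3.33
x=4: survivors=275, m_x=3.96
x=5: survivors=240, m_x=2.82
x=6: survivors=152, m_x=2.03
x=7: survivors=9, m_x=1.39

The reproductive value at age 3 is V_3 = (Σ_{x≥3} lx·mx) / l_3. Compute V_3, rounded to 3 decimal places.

lx = nx/n0 = nx/300: 1, 1, 0.97, 0.91667…, 0.91667…, 0.8, 0.50667…, 0.03
lx·mx for x ≥ 3: 3.0525…, 3.63…, 2.256, 1.028533…, 0.0417 → sum = 10.008733…
V_3 = 10.008733… / l_3 = 10.008733… / 0.916667… = 10.918618… → 10.919

10.919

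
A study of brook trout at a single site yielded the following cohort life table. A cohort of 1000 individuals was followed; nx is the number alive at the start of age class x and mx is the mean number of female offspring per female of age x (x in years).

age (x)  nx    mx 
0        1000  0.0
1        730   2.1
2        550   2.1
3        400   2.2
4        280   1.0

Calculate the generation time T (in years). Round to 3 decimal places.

lx = nx/n0 = nx/1000: 1, 0.73, 0.55, 0.4, 0.28
lx·mx: 0, 1.533, 1.155, 0.88, 0.28 → R0 = 3.848
x·lx·mx: 0, 1.533, 2.31, 2.64, 1.12 → Σ = 7.603
T = 7.603 / 3.848 = 1.975832… → 1.976

1.976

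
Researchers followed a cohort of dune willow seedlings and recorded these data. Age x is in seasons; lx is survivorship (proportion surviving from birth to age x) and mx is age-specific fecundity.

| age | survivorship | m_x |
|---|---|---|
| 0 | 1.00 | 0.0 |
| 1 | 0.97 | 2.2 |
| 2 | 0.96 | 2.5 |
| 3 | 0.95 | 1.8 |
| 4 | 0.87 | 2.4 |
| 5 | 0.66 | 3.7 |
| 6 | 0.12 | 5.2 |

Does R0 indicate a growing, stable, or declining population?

growing

R0 = Σ lx·mx = 0 + 2.134 + 2.4 + 1.71 + 2.088 + 2.442 + 0.624 = 11.398
R0 > 1, so the population is growing.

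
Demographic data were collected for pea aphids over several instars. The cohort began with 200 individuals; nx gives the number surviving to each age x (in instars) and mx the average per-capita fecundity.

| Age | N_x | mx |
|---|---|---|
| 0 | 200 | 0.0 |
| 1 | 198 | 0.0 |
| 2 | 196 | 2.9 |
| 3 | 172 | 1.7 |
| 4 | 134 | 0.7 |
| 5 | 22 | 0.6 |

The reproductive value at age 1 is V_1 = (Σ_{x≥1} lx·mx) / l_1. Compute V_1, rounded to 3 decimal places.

lx = nx/n0 = nx/200: 1, 0.99, 0.98, 0.86, 0.67, 0.11
lx·mx for x ≥ 1: 0, 2.842, 1.462, 0.469, 0.066 → sum = 4.839
V_1 = 4.839 / l_1 = 4.839 / 0.99 = 4.887879… → 4.888

4.888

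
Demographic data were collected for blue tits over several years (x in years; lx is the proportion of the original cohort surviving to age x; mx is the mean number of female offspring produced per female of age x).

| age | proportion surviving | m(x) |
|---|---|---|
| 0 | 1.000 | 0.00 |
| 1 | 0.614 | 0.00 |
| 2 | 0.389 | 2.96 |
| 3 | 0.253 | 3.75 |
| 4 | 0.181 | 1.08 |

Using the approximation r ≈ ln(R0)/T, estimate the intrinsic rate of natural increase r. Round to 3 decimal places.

R0 = Σ lx·mx = 0 + 0 + 1.15144 + 0.94875 + 0.19548 = 2.29567
Σ x·lx·mx = 5.93105; T = 5.93105/2.29567 = 2.58358…
r ≈ ln(R0)/T = ln(2.29567)/2.58358… = 0.32166… → 0.322

0.322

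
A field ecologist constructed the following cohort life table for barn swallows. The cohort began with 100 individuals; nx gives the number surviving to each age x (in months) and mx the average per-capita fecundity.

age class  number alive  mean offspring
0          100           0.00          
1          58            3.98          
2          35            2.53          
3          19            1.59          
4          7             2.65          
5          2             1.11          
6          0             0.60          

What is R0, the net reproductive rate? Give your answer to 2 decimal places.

3.70

lx = nx/n0 = nx/100: 1, 0.58, 0.35, 0.19, 0.07, 0.02, 0
lx·mx by age: 0, 2.3084, 0.8855, 0.3021, 0.1855, 0.0222, 0
R0 = Σ lx·mx = 3.7037 → 3.70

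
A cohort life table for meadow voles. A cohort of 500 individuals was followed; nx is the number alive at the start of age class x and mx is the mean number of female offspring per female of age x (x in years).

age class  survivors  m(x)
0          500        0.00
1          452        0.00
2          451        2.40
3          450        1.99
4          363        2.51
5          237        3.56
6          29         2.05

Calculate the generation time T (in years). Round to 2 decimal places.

lx = nx/n0 = nx/500: 1, 0.904, 0.902, 0.9, 0.726, 0.474, 0.058
lx·mx: 0, 0, 2.1648, 1.791, 1.82226, 1.68744, 0.1189 → R0 = 7.5844
x·lx·mx: 0, 0, 4.3296, 5.373, 7.28904, 8.4372, 0.7134 → Σ = 26.14224
T = 26.14224 / 7.5844 = 3.446844… → 3.45

3.45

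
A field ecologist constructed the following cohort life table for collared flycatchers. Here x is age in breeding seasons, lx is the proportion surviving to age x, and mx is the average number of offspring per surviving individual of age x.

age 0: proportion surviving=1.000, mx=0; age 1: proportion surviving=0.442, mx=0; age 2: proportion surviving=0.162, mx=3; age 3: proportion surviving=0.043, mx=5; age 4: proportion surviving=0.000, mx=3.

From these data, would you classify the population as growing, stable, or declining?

declining

R0 = Σ lx·mx = 0 + 0 + 0.486 + 0.215 + 0 = 0.701
R0 < 1, so the population is declining.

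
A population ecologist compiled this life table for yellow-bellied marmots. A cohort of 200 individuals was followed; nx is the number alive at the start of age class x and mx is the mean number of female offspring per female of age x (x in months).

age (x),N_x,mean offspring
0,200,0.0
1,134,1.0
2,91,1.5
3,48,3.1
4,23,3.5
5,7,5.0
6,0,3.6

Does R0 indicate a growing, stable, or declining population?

lx = nx/n0 = nx/200: 1, 0.67, 0.455, 0.24, 0.115, 0.035, 0
R0 = Σ lx·mx = 0 + 0.67 + 0.6825 + 0.744 + 0.4025 + 0.175 + 0 = 2.674
R0 > 1, so the population is growing.

growing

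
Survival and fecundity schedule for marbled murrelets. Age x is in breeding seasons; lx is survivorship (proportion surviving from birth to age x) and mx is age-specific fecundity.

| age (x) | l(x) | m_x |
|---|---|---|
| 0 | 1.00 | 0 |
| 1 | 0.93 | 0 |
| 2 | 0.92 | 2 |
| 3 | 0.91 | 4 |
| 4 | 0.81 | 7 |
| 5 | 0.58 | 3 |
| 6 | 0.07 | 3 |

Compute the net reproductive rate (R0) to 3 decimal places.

13.100

lx·mx by age: 0, 0, 1.84, 3.64, 5.67, 1.74, 0.21
R0 = Σ lx·mx = 13.1 → 13.100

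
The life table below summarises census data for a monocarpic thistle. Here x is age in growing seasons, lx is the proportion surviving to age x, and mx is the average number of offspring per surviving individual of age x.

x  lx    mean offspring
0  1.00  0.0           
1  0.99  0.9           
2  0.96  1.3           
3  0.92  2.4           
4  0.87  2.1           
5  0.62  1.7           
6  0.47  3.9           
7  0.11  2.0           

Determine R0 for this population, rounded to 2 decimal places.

lx·mx by age: 0, 0.891, 1.248, 2.208, 1.827, 1.054, 1.833, 0.22
R0 = Σ lx·mx = 9.281 → 9.28

9.28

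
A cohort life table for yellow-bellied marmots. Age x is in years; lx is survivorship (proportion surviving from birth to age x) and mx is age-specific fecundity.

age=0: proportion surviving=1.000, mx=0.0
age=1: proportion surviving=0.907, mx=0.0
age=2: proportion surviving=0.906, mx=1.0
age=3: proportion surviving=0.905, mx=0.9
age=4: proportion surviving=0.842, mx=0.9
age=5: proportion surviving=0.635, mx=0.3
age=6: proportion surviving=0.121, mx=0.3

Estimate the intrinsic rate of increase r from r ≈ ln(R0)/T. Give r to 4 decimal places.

R0 = Σ lx·mx = 0 + 0 + 0.906 + 0.8145 + 0.7578 + 0.1905 + 0.0363 = 2.7051
Σ x·lx·mx = 8.457; T = 8.457/2.7051 = 3.12632…
r ≈ ln(R0)/T = ln(2.7051)/3.12632… = 0.31831… → 0.3183

0.3183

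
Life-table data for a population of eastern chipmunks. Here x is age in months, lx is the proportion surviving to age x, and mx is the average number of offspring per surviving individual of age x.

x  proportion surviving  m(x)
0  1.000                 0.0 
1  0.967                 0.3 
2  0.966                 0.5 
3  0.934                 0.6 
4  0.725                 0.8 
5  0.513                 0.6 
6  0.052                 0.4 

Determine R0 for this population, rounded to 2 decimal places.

2.24

lx·mx by age: 0, 0.2901, 0.483, 0.5604, 0.58, 0.3078, 0.0208
R0 = Σ lx·mx = 2.2421 → 2.24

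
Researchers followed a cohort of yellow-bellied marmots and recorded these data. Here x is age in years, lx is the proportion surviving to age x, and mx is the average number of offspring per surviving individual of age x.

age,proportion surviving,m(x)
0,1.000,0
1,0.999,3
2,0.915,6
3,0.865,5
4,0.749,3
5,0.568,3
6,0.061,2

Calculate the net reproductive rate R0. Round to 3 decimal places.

lx·mx by age: 0, 2.997, 5.49, 4.325, 2.247, 1.704, 0.122
R0 = Σ lx·mx = 16.885 → 16.885

16.885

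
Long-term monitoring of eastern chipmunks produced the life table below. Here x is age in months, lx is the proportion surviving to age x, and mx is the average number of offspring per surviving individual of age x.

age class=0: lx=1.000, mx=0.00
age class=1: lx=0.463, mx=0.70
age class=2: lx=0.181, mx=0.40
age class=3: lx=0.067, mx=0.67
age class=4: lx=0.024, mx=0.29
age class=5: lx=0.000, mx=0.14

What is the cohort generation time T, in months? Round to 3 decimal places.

1.408

lx·mx: 0, 0.3241, 0.0724, 0.04489, 0.00696, 0 → R0 = 0.44835
x·lx·mx: 0, 0.3241, 0.1448, 0.13467, 0.02784, 0 → Σ = 0.63141
T = 0.63141 / 0.44835 = 1.408297… → 1.408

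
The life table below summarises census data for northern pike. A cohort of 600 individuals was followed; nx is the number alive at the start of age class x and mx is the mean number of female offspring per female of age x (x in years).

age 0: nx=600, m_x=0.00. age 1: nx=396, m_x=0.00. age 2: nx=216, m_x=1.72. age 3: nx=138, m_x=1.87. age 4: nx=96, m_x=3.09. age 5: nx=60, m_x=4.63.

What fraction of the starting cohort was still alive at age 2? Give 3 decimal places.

0.360

l_2 = n_2/n_0 = 216/600 = 0.36 → 0.360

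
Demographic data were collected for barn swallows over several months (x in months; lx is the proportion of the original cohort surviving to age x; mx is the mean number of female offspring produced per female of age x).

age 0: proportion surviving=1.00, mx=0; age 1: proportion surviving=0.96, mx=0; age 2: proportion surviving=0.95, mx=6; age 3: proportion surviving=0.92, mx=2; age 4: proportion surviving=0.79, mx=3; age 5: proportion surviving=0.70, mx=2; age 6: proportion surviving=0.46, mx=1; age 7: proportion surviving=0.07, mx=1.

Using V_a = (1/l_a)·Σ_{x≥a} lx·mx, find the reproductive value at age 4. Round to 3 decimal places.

5.443

lx·mx for x ≥ 4: 2.37, 1.4, 0.46, 0.07 → sum = 4.3
V_4 = 4.3 / l_4 = 4.3 / 0.79 = 5.443038… → 5.443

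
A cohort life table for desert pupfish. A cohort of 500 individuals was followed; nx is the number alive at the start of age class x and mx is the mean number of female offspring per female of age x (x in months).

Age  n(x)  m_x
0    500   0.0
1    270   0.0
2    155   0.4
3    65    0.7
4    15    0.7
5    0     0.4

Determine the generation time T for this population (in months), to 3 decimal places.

lx = nx/n0 = nx/500: 1, 0.54, 0.31, 0.13, 0.03, 0
lx·mx: 0, 0, 0.124, 0.091, 0.021, 0 → R0 = 0.236
x·lx·mx: 0, 0, 0.248, 0.273, 0.084, 0 → Σ = 0.605
T = 0.605 / 0.236 = 2.563559… → 2.564

2.564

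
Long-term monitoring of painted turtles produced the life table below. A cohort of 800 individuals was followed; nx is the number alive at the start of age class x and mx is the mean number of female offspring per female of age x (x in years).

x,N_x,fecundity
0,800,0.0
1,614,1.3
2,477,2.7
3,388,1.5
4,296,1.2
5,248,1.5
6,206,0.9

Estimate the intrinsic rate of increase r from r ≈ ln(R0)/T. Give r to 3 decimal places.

lx = nx/n0 = nx/800: 1, 0.7675, 0.59625, 0.485, 0.37, 0.31, 0.2575
R0 = Σ lx·mx = 0 + 0.99775 + 1.60988… + 0.7275 + 0.444 + 0.465 + 0.23175 = 4.475875
Σ x·lx·mx = 11.8915; T = 11.8915/4.475875 = 2.6568…
r ≈ ln(R0)/T = ln(4.475875)/2.6568… = 0.5641… → 0.564

0.564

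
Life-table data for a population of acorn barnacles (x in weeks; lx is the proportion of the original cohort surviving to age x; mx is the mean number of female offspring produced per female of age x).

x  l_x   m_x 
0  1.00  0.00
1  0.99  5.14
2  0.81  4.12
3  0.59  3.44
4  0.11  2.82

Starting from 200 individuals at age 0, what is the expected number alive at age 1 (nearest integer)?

198

Expected survivors = N0 · l_1 = 200 × 0.99 = 198 → 198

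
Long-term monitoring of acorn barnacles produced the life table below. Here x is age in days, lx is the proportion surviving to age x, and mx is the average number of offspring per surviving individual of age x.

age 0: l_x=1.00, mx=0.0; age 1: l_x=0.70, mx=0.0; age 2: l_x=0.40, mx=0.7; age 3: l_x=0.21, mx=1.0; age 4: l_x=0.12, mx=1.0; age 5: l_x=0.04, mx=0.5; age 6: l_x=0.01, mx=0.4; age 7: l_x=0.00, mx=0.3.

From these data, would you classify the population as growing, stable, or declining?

declining

R0 = Σ lx·mx = 0 + 0 + 0.28 + 0.21 + 0.12 + 0.02 + 0.004 + 0 = 0.634
R0 < 1, so the population is declining.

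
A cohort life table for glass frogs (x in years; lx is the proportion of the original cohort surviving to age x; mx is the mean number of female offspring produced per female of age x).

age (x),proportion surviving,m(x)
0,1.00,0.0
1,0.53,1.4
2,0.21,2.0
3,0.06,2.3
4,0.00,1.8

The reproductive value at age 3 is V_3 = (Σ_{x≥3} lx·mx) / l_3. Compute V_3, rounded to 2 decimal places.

lx·mx for x ≥ 3: 0.138, 0 → sum = 0.138
V_3 = 0.138 / l_3 = 0.138 / 0.06 = 2.3 → 2.30

2.30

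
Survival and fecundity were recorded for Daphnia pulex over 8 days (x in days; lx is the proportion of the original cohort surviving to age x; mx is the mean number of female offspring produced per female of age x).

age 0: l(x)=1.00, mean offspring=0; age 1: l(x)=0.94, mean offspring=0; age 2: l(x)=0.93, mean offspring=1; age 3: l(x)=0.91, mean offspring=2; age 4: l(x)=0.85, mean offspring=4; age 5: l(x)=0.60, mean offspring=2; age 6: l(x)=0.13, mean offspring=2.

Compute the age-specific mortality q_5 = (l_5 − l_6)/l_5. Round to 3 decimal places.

0.783

q_5 = (l_5 − l_6) / l_5 = (0.6 − 0.13) / 0.6
     = 0.47 / 0.6 = 0.783333… → 0.783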